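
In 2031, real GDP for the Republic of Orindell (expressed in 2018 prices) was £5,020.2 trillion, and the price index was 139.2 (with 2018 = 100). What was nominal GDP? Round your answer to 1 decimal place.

Nominal GDP = Real × (price index/100) = 5020.2 × 1.392 = 6988.12.

£6,988.1 trillion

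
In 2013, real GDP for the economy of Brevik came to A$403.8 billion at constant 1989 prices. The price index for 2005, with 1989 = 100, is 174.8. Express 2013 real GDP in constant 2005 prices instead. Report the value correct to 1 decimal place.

A$705.8 billion

Real GDP in 2005 prices = Real GDP in 1989 prices × (P_2005/P_1989) = 403.8 × 1.748 = 705.84.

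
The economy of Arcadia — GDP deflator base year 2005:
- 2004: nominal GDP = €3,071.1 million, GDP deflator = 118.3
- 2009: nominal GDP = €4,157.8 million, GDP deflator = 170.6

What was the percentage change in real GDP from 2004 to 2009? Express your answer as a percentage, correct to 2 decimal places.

-6.12%

Real GDP 2004 = 3071.1 / 1.183 = 2596.03.
Real GDP 2009 = 4157.8 / 1.706 = 2437.16.
Real growth = 2437.16 / 2596.03 − 1 = -0.0612.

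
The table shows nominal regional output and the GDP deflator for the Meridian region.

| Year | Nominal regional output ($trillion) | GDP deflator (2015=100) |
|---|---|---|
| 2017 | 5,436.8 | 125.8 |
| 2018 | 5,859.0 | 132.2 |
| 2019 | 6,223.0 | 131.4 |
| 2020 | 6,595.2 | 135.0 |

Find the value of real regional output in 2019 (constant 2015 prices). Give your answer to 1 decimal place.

Real regional output 2019 = 6223.0 / 1.314 = 4735.92.

$4,735.9 trillion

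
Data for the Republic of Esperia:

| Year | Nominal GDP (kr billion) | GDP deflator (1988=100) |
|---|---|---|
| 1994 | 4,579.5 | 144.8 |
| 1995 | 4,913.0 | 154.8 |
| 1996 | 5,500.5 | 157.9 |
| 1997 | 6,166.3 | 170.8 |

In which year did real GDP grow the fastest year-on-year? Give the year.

1996

1995: real = 4913.0/1.548 = 3173.77; growth vs 1994 (3162.64) = 0.35%.
1996: real = 5500.5/1.579 = 3483.53; growth vs 1995 (3173.77) = 9.76%.
1997: real = 6166.3/1.708 = 3610.25; growth vs 1996 (3483.53) = 3.64%.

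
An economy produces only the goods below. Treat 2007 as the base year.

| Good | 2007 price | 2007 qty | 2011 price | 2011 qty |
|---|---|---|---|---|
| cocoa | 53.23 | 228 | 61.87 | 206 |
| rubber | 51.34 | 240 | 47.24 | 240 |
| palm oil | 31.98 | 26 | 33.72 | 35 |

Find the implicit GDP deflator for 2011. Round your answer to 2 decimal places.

103.51

Nominal GDP 2011 = 61.87·206 + 47.24·240 + 33.72·35 = 25263.02.
Real GDP 2011 (at 2007 prices) = 53.23·206 + 51.34·240 + 31.98·35 = 24406.28.
Deflator = Nominal/Real × 100 = 25263.02/24406.28 × 100 = 103.510.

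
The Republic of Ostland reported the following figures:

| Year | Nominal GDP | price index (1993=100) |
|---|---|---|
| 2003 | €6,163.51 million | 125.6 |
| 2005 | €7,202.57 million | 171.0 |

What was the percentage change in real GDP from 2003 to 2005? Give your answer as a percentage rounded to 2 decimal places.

Deflate each year: 2003 → 6163.51/1.256 = 4907.25; 2005 → 7202.57/1.710 = 4212.03.
So real GDP changed by 4212.03/4907.25 − 1 = -0.1417, i.e. -14.17%.

-14.17%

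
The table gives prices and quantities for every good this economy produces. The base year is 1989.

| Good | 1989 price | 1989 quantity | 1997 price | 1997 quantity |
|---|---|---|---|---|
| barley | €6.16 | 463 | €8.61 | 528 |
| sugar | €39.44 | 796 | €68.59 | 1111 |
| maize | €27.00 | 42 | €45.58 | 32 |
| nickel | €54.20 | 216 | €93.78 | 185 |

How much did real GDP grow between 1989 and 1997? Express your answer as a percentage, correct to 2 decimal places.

23.09%

Real GDP 1989 = Nominal GDP 1989 = 6.16·463 + 39.44·796 + 27.00·42 + 54.20·216 = 47087.52.
Real GDP 1997 (at 1989 prices) = 6.16·528 + 39.44·1111 + 27.00·32 + 54.20·185 = 57961.32.
Real growth = 57961.32/47087.52 − 1 = 0.2309.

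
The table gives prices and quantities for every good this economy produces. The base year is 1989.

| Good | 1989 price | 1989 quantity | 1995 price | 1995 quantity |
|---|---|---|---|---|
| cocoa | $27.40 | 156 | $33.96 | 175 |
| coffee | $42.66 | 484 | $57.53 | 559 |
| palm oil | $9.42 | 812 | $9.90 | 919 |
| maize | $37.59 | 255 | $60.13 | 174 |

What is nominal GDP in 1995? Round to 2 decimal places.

Nominal GDP 1995 = Σ (p_1995 × q_1995) = 33.96·175 + 57.53·559 + 9.90·919 + 60.13·174 = 57662.99.

$57662.99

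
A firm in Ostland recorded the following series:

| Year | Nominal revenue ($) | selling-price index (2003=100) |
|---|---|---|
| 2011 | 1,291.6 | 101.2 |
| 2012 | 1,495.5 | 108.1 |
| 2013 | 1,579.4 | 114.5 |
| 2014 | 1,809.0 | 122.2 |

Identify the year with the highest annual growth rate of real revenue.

2012: real = 1495.5/1.081 = 1383.44; growth vs 2011 (1276.28) = 8.40%.
2013: real = 1579.4/1.145 = 1379.39; growth vs 2012 (1383.44) = -0.29%.
2014: real = 1809.0/1.222 = 1480.36; growth vs 2013 (1379.39) = 7.32%.

2012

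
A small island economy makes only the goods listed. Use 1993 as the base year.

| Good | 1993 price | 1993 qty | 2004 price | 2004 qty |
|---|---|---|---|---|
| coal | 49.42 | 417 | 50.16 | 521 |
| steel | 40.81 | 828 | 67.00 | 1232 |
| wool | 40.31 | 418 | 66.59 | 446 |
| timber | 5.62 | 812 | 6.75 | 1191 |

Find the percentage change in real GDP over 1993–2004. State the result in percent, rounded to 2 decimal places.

32.83%

Real GDP 1993 = Nominal GDP 1993 = 49.42·417 + 40.81·828 + 40.31·418 + 5.62·812 = 75811.84.
Real GDP 2004 (at 1993 prices) = 49.42·521 + 40.81·1232 + 40.31·446 + 5.62·1191 = 100697.42.
Real growth = 100697.42/75811.84 − 1 = 0.3283.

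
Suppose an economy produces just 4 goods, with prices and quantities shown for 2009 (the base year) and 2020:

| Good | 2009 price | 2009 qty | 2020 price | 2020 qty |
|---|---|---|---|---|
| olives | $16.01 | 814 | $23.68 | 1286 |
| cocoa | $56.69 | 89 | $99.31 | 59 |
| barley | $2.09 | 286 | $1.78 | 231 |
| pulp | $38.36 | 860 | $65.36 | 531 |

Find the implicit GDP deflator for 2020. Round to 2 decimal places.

Nominal GDP 2020 = 23.68·1286 + 99.31·59 + 1.78·231 + 65.36·531 = 71429.11.
Real GDP 2020 (at 2009 prices) = 16.01·1286 + 56.69·59 + 2.09·231 + 38.36·531 = 44785.52.
Deflator = Nominal/Real × 100 = 71429.11/44785.52 × 100 = 159.492.

159.49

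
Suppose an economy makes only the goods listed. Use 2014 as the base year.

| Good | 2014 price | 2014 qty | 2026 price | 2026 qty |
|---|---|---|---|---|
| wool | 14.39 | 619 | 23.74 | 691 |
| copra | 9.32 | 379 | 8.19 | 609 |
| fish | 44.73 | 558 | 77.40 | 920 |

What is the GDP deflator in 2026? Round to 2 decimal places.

163.11

Nominal GDP 2026 = 23.74·691 + 8.19·609 + 77.40·920 = 92600.05.
Real GDP 2026 (at 2014 prices) = 14.39·691 + 9.32·609 + 44.73·920 = 56770.97.
Deflator = Nominal/Real × 100 = 92600.05/56770.97 × 100 = 163.112.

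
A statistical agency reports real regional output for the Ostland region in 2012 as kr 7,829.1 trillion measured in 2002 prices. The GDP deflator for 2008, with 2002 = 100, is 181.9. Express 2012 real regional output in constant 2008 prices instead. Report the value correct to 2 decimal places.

Real regional output in 2008 prices = Real regional output in 2002 prices × (P_2008/P_2002) = 7829.1 × 1.819 = 14241.13.

kr 14,241.13 trillion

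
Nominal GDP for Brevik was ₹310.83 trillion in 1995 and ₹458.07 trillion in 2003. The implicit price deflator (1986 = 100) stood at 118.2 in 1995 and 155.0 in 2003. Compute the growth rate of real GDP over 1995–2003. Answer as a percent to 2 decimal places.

12.38%

Deflate each year: 1995 → 310.83/1.182 = 262.97; 2003 → 458.07/1.550 = 295.53.
So real GDP changed by 295.53/262.97 − 1 = 0.1238, i.e. 12.38%.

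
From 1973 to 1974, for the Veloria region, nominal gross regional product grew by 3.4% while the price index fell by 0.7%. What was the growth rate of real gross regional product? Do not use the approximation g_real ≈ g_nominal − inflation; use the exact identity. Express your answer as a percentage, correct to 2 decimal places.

(1 + g_nom) = (1 + g_real)(1 + π), so g_real = 1.0340 / 0.9930 − 1 = 0.04129.

4.13%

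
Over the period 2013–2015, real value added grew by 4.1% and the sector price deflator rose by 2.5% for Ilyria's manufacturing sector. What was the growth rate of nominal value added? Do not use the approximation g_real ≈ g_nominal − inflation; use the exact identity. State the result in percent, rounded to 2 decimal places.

(1 + g_nom) = (1 + g_real)(1 + π) = 1.0410 × 1.0250 = 1.06703.

6.70%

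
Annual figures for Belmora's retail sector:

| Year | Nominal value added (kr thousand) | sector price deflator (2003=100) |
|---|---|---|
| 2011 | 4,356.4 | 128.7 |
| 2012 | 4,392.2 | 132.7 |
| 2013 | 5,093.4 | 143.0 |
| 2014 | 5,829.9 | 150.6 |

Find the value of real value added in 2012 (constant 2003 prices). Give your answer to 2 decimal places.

Real value added 2012 = 4392.2 / 1.327 = 3309.87.

kr 3,309.87 thousand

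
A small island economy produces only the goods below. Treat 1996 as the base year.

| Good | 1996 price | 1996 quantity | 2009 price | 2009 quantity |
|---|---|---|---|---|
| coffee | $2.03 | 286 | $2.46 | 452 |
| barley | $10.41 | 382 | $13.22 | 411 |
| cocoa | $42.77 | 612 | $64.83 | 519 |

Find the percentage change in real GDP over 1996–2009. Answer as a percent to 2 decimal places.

Real GDP 1996 = Nominal GDP 1996 = 2.03·286 + 10.41·382 + 42.77·612 = 30732.44.
Real GDP 2009 (at 1996 prices) = 2.03·452 + 10.41·411 + 42.77·519 = 27393.70.
Real growth = 27393.70/30732.44 − 1 = -0.1086.

-10.86%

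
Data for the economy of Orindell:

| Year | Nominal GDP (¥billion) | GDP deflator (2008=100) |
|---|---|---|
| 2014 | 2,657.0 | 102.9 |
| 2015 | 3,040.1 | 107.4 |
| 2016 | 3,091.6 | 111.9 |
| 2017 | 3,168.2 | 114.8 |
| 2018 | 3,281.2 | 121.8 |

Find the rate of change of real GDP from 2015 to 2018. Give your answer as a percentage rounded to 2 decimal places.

Real GDP 2015 = 3040.1/1.074 = 2830.63.
Real GDP 2018 = 3281.2/1.218 = 2693.92.
Change = 2693.92/2830.63 − 1 = -0.0483.

-4.83%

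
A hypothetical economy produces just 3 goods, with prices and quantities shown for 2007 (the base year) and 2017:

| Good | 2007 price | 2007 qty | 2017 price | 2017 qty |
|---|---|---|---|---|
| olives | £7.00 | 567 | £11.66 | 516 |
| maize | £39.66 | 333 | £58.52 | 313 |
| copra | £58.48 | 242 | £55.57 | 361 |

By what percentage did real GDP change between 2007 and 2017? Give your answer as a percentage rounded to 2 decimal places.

Real GDP 2007 = Nominal GDP 2007 = 7.00·567 + 39.66·333 + 58.48·242 = 31327.94.
Real GDP 2017 (at 2007 prices) = 7.00·516 + 39.66·313 + 58.48·361 = 37136.86.
Real growth = 37136.86/31327.94 − 1 = 0.1854.

18.54%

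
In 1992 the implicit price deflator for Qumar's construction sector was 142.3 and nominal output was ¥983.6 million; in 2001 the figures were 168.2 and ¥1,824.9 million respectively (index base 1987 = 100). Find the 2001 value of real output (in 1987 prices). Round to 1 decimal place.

Real output = Nominal / (implicit price deflator/100) = 1824.9 / 1.682 = 1084.96.

¥1,085.0 million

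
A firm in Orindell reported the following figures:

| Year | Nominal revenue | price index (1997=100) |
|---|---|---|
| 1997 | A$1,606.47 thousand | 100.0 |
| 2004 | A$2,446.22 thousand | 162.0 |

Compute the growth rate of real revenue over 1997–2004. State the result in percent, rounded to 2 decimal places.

-6.00%

Real revenue 1997 = 1606.47 / 1.000 = 1606.47.
Real revenue 2004 = 2446.22 / 1.620 = 1510.01.
Real growth = 1510.01 / 1606.47 − 1 = -0.0600.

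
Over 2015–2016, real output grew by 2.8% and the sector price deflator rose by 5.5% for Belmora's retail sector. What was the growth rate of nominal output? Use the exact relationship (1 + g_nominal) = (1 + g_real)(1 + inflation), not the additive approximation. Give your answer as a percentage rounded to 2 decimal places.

(1 + g_nom) = (1 + g_real)(1 + π) = 1.0280 × 1.0550 = 1.08454.

8.45%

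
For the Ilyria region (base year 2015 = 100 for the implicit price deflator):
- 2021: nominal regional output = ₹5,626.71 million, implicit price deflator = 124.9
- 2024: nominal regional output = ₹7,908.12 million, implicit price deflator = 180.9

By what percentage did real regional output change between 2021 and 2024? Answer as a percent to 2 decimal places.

Real regional output 2021 = 5626.71 / 1.249 = 4504.97.
Real regional output 2024 = 7908.12 / 1.809 = 4371.54.
Real growth = 4371.54 / 4504.97 − 1 = -0.0296.

-2.96%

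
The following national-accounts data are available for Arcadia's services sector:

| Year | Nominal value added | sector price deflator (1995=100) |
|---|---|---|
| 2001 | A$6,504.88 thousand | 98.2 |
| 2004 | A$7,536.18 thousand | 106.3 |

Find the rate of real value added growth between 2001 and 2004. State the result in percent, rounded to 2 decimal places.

7.03%

Deflate each year: 2001 → 6504.88/0.982 = 6624.11; 2004 → 7536.18/1.063 = 7089.54.
So real value added changed by 7089.54/6624.11 − 1 = 0.0703, i.e. 7.03%.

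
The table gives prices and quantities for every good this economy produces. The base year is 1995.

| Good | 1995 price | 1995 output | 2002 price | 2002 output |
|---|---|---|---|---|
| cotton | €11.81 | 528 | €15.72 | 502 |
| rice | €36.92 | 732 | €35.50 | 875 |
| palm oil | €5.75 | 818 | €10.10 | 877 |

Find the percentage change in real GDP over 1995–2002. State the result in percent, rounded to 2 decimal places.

13.99%

Real GDP 1995 = Nominal GDP 1995 = 11.81·528 + 36.92·732 + 5.75·818 = 37964.62.
Real GDP 2002 (at 1995 prices) = 11.81·502 + 36.92·875 + 5.75·877 = 43276.37.
Real growth = 43276.37/37964.62 − 1 = 0.1399.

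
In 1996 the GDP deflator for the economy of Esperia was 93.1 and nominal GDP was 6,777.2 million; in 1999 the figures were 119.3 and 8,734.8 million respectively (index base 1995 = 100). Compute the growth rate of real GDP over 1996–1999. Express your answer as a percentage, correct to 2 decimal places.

0.58%

Deflate each year: 1996 → 6777.2/0.931 = 7279.48; 1999 → 8734.8/1.193 = 7321.71.
So real GDP changed by 7321.71/7279.48 − 1 = 0.0058, i.e. 0.58%.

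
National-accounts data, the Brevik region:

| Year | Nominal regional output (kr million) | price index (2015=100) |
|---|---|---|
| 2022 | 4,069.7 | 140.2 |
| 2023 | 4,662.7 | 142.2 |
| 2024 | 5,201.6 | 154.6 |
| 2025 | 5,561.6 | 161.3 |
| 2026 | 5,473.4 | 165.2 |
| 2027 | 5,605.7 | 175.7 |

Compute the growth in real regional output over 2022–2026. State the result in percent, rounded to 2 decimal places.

14.14%

Real regional output 2022 = 4069.7/1.402 = 2902.78.
Real regional output 2026 = 5473.4/1.652 = 3313.20.
Change = 3313.20/2902.78 − 1 = 0.1414.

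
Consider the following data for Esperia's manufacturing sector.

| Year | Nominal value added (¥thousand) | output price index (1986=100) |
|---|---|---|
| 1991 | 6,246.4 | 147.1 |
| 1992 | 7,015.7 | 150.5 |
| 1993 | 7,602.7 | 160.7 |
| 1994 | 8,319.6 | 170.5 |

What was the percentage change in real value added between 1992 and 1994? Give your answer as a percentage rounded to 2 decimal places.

4.68%

Real value added 1992 = 7015.7/1.505 = 4661.59.
Real value added 1994 = 8319.6/1.705 = 4879.53.
Change = 4879.53/4661.59 − 1 = 0.0468.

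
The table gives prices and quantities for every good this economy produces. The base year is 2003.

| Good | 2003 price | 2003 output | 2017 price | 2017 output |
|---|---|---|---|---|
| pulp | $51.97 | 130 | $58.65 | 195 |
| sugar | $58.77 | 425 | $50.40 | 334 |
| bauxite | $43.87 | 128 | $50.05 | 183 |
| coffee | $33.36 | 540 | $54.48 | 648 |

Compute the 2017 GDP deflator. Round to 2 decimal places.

Nominal GDP 2017 = 58.65·195 + 50.40·334 + 50.05·183 + 54.48·648 = 72732.54.
Real GDP 2017 (at 2003 prices) = 51.97·195 + 58.77·334 + 43.87·183 + 33.36·648 = 59408.82.
Deflator = Nominal/Real × 100 = 72732.54/59408.82 × 100 = 122.427.

122.43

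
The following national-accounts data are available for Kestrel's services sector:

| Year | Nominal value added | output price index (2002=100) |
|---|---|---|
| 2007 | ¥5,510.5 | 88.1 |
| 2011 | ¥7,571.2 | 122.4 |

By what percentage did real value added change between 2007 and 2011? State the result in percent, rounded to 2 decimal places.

Real value added 2007 = 5510.5 / 0.881 = 6254.82.
Real value added 2011 = 7571.2 / 1.224 = 6185.62.
Real growth = 6185.62 / 6254.82 − 1 = -0.0111.

-1.11%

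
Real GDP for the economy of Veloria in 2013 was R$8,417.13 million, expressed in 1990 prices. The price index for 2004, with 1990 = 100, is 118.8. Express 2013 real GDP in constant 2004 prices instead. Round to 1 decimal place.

R$9,999.6 million

Real GDP in 2004 prices = Real GDP in 1990 prices × (P_2004/P_1990) = 8417.13 × 1.188 = 9999.55.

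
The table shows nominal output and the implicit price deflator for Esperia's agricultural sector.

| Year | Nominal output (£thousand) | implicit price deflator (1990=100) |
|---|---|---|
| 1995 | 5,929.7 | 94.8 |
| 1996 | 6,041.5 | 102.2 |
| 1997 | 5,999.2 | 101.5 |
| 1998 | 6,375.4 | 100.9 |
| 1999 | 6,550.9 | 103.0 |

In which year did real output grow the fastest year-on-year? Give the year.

1996: real = 6041.5/1.022 = 5911.45; growth vs 1995 (6254.96) = -5.49%.
1997: real = 5999.2/1.015 = 5910.54; growth vs 1996 (5911.45) = -0.02%.
1998: real = 6375.4/1.009 = 6318.53; growth vs 1997 (5910.54) = 6.90%.
1999: real = 6550.9/1.030 = 6360.10; growth vs 1998 (6318.53) = 0.66%.

1998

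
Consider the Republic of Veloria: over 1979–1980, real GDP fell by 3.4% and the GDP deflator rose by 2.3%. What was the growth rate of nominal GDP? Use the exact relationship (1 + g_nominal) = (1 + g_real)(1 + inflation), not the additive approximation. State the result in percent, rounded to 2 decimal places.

(1 + g_nom) = (1 + g_real)(1 + π) = 0.9660 × 1.0230 = 0.98822.

-1.18%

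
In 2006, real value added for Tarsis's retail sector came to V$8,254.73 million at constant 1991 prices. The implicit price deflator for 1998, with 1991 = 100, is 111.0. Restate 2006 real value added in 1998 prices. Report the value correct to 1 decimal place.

Real value added in 1998 prices = Real value added in 1991 prices × (P_1998/P_1991) = 8254.73 × 1.110 = 9162.75.

V$9,162.8 million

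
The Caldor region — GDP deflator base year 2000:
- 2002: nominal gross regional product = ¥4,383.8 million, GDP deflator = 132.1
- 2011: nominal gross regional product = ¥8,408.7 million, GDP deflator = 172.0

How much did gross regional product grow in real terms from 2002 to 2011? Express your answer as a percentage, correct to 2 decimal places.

47.32%

Real gross regional product 2002 = 4383.8 / 1.321 = 3318.55.
Real gross regional product 2011 = 8408.7 / 1.720 = 4888.78.
Real growth = 4888.78 / 3318.55 − 1 = 0.4732.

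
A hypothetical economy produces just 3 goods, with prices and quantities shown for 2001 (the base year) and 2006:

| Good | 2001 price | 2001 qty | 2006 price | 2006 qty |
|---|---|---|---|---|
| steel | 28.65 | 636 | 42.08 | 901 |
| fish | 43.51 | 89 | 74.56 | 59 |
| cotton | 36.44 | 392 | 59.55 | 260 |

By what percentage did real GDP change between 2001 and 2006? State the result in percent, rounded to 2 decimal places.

Real GDP 2001 = Nominal GDP 2001 = 28.65·636 + 43.51·89 + 36.44·392 = 36378.27.
Real GDP 2006 (at 2001 prices) = 28.65·901 + 43.51·59 + 36.44·260 = 37855.14.
Real growth = 37855.14/36378.27 − 1 = 0.0406.

4.06%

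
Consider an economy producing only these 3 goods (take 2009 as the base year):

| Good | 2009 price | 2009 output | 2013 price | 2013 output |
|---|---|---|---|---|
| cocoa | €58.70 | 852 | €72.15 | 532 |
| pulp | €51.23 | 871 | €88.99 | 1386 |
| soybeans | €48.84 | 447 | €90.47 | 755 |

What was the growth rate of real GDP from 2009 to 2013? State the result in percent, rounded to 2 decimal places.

19.44%

Real GDP 2009 = Nominal GDP 2009 = 58.70·852 + 51.23·871 + 48.84·447 = 116465.21.
Real GDP 2013 (at 2009 prices) = 58.70·532 + 51.23·1386 + 48.84·755 = 139107.38.
Real growth = 139107.38/116465.21 − 1 = 0.1944.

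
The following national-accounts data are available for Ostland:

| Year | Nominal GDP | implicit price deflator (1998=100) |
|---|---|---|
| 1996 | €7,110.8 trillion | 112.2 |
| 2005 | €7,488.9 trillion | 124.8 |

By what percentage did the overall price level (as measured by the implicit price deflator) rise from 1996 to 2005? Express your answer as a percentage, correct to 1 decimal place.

Price-level change = 124.8 / 112.2 − 1 = 0.1123.

11.2%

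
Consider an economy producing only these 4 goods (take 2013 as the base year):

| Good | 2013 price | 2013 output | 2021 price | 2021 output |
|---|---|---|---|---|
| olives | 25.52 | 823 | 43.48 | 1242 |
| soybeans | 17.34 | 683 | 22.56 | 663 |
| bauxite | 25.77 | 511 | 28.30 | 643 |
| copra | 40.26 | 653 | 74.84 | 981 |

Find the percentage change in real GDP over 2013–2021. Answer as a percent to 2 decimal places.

37.28%

Real GDP 2013 = Nominal GDP 2013 = 25.52·823 + 17.34·683 + 25.77·511 + 40.26·653 = 72304.43.
Real GDP 2021 (at 2013 prices) = 25.52·1242 + 17.34·663 + 25.77·643 + 40.26·981 = 99257.43.
Real growth = 99257.43/72304.43 − 1 = 0.3728.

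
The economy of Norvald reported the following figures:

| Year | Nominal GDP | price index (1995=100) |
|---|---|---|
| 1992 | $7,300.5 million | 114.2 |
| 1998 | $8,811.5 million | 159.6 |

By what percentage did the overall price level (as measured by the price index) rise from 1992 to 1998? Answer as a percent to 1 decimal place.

Price-level change = 159.6 / 114.2 − 1 = 0.3975.

39.8%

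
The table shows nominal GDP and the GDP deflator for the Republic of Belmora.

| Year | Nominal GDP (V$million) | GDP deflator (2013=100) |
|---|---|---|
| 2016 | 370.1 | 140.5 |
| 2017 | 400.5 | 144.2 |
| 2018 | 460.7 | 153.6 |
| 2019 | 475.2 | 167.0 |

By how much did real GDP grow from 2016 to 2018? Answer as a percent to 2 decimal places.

Real GDP 2016 = 370.1/1.405 = 263.42.
Real GDP 2018 = 460.7/1.536 = 299.93.
Change = 299.93/263.42 − 1 = 0.1386.

13.86%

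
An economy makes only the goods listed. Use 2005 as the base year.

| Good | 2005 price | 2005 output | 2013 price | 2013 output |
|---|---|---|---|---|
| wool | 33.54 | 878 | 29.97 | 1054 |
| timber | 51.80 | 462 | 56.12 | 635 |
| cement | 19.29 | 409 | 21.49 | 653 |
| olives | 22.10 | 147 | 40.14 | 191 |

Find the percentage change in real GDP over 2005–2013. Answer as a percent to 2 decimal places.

31.84%

Real GDP 2005 = Nominal GDP 2005 = 33.54·878 + 51.80·462 + 19.29·409 + 22.10·147 = 64518.03.
Real GDP 2013 (at 2005 prices) = 33.54·1054 + 51.80·635 + 19.29·653 + 22.10·191 = 85061.63.
Real growth = 85061.63/64518.03 − 1 = 0.3184.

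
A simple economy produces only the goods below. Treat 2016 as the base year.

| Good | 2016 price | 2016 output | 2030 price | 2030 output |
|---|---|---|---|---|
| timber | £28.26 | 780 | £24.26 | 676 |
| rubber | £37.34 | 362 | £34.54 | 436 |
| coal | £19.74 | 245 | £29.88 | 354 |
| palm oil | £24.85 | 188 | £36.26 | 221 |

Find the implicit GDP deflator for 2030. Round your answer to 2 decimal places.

104.57

Nominal GDP 2030 = 24.26·676 + 34.54·436 + 29.88·354 + 36.26·221 = 50050.18.
Real GDP 2030 (at 2016 prices) = 28.26·676 + 37.34·436 + 19.74·354 + 24.85·221 = 47863.81.
Deflator = Nominal/Real × 100 = 50050.18/47863.81 × 100 = 104.568.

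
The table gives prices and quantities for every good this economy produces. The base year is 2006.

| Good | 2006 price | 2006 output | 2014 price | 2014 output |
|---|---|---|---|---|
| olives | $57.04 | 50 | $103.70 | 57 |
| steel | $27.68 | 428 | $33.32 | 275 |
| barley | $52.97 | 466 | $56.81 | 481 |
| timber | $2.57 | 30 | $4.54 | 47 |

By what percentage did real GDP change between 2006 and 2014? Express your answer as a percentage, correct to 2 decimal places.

Real GDP 2006 = Nominal GDP 2006 = 57.04·50 + 27.68·428 + 52.97·466 + 2.57·30 = 39460.16.
Real GDP 2014 (at 2006 prices) = 57.04·57 + 27.68·275 + 52.97·481 + 2.57·47 = 36462.64.
Real growth = 36462.64/39460.16 − 1 = -0.0760.

-7.60%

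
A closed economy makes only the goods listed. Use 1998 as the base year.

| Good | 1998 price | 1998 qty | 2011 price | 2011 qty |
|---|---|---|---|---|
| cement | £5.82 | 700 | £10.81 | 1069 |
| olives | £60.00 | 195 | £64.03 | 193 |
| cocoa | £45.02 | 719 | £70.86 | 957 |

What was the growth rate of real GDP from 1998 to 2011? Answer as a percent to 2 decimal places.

26.47%

Real GDP 1998 = Nominal GDP 1998 = 5.82·700 + 60.00·195 + 45.02·719 = 48143.38.
Real GDP 2011 (at 1998 prices) = 5.82·1069 + 60.00·193 + 45.02·957 = 60885.72.
Real growth = 60885.72/48143.38 − 1 = 0.2647.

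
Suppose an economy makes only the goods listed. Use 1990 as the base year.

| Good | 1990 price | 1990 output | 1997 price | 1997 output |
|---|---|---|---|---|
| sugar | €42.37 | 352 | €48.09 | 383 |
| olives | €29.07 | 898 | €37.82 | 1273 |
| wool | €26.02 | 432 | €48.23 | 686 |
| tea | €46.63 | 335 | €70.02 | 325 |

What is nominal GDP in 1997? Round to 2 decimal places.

€122405.61

Nominal GDP 1997 = Σ (p_1997 × q_1997) = 48.09·383 + 37.82·1273 + 48.23·686 + 70.02·325 = 122405.61.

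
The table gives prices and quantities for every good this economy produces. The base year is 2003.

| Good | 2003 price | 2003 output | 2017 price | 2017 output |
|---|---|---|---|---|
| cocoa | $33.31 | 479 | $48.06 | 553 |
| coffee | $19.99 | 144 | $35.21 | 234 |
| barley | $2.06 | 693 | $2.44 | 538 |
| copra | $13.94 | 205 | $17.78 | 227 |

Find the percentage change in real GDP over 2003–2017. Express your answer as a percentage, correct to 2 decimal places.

18.39%

Real GDP 2003 = Nominal GDP 2003 = 33.31·479 + 19.99·144 + 2.06·693 + 13.94·205 = 23119.33.
Real GDP 2017 (at 2003 prices) = 33.31·553 + 19.99·234 + 2.06·538 + 13.94·227 = 27370.75.
Real growth = 27370.75/23119.33 − 1 = 0.1839.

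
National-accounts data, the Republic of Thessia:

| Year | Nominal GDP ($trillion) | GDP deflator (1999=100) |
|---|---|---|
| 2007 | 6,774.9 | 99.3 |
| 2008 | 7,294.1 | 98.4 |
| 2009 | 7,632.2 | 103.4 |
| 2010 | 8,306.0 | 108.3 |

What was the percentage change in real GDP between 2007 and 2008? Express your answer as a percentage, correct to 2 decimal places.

8.65%

Real GDP 2007 = 6774.9/0.993 = 6822.66.
Real GDP 2008 = 7294.1/0.984 = 7412.70.
Change = 7412.70/6822.66 − 1 = 0.0865.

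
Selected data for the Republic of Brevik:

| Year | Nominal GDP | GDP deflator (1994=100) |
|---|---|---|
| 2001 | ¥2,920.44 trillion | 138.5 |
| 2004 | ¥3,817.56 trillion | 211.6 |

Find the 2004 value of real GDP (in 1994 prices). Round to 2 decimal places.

Real GDP = Nominal / (GDP deflator/100) = 3817.56 / 2.116 = 1804.14.

¥1,804.14 trillion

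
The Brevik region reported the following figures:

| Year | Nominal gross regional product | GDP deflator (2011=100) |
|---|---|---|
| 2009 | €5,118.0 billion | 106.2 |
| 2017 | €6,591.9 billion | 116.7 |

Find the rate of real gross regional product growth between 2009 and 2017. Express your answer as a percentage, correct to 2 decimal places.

Real gross regional product 2009 = 5118.0 / 1.062 = 4819.21.
Real gross regional product 2017 = 6591.9 / 1.167 = 5648.59.
Real growth = 5648.59 / 4819.21 − 1 = 0.1721.

17.21%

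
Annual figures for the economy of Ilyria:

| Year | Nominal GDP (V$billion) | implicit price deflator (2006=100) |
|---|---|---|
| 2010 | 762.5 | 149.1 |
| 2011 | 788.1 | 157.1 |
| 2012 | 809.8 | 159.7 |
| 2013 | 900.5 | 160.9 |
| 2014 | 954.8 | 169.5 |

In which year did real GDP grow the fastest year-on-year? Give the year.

2011: real = 788.1/1.571 = 501.65; growth vs 2010 (511.40) = -1.91%.
2012: real = 809.8/1.597 = 507.08; growth vs 2011 (501.65) = 1.08%.
2013: real = 900.5/1.609 = 559.66; growth vs 2012 (507.08) = 10.37%.
2014: real = 954.8/1.695 = 563.30; growth vs 2013 (559.66) = 0.65%.

2013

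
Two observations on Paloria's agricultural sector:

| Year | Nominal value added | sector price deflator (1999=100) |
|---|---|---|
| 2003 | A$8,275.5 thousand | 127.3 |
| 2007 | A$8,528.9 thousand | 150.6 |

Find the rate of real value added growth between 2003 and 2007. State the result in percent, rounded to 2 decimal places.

Deflate each year: 2003 → 8275.5/1.273 = 6500.79; 2007 → 8528.9/1.506 = 5663.28.
So real value added changed by 5663.28/6500.79 − 1 = -0.1288, i.e. -12.88%.

-12.88%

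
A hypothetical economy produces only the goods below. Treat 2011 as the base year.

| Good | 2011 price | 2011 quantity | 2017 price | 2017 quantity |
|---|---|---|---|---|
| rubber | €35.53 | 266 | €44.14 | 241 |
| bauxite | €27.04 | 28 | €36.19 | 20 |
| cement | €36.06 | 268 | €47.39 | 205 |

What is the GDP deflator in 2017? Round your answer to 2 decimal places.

Nominal GDP 2017 = 44.14·241 + 36.19·20 + 47.39·205 = 21076.49.
Real GDP 2017 (at 2011 prices) = 35.53·241 + 27.04·20 + 36.06·205 = 16495.83.
Deflator = Nominal/Real × 100 = 21076.49/16495.83 × 100 = 127.769.

127.77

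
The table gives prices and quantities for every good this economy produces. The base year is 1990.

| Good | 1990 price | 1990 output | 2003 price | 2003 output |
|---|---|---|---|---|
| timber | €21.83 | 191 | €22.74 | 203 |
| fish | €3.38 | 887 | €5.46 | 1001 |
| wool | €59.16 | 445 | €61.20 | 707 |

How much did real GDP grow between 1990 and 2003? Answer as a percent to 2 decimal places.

48.21%

Real GDP 1990 = Nominal GDP 1990 = 21.83·191 + 3.38·887 + 59.16·445 = 33493.79.
Real GDP 2003 (at 1990 prices) = 21.83·203 + 3.38·1001 + 59.16·707 = 49640.99.
Real growth = 49640.99/33493.79 − 1 = 0.4821.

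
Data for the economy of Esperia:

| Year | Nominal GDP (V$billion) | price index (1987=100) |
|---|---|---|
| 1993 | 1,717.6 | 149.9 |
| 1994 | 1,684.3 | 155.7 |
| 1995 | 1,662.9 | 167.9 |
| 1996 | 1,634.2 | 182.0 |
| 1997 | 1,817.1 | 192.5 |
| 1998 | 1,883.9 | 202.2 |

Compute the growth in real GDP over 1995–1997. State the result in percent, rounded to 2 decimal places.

-4.69%

Real GDP 1995 = 1662.9/1.679 = 990.41.
Real GDP 1997 = 1817.1/1.925 = 943.95.
Change = 943.95/990.41 − 1 = -0.0469.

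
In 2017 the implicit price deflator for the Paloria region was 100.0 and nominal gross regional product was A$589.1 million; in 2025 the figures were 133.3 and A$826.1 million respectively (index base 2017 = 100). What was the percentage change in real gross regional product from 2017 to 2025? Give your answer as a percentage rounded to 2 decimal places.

Real gross regional product 2017 = 589.1 / 1.000 = 589.10.
Real gross regional product 2025 = 826.1 / 1.333 = 619.73.
Real growth = 619.73 / 589.10 − 1 = 0.0520.

5.20%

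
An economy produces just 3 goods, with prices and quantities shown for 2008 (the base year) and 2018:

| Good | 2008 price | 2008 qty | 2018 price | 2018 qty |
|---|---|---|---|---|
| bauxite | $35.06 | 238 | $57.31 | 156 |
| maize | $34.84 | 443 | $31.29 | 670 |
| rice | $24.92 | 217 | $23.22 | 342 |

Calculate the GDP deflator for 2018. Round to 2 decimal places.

Nominal GDP 2018 = 57.31·156 + 31.29·670 + 23.22·342 = 37845.90.
Real GDP 2018 (at 2008 prices) = 35.06·156 + 34.84·670 + 24.92·342 = 37334.80.
Deflator = Nominal/Real × 100 = 37845.90/37334.80 × 100 = 101.369.

101.37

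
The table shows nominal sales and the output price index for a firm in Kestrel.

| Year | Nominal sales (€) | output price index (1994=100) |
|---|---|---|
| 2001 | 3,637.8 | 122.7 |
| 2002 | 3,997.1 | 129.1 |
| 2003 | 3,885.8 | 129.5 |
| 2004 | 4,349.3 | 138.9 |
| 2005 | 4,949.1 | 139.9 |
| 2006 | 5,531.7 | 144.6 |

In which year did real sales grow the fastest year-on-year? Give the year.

2002: real = 3997.1/1.291 = 3096.13; growth vs 2001 (2964.79) = 4.43%.
2003: real = 3885.8/1.295 = 3000.62; growth vs 2002 (3096.13) = -3.08%.
2004: real = 4349.3/1.389 = 3131.25; growth vs 2003 (3000.62) = 4.35%.
2005: real = 4949.1/1.399 = 3537.60; growth vs 2004 (3131.25) = 12.98%.
2006: real = 5531.7/1.446 = 3825.52; growth vs 2005 (3537.60) = 8.14%.

2005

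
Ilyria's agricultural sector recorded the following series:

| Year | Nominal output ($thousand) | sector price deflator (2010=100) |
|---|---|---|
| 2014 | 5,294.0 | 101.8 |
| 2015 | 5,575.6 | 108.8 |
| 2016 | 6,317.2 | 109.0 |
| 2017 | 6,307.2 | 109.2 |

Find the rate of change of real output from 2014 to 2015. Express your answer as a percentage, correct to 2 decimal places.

-1.46%

Real output 2014 = 5294.0/1.018 = 5200.39.
Real output 2015 = 5575.6/1.088 = 5124.63.
Change = 5124.63/5200.39 − 1 = -0.0146.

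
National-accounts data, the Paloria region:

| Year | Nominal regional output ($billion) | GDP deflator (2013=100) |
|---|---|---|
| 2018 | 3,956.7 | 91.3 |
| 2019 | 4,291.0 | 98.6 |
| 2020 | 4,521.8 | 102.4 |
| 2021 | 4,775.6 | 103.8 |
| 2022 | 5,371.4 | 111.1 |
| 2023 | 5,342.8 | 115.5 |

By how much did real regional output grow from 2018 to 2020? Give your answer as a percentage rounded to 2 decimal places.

Real regional output 2018 = 3956.7/0.913 = 4333.73.
Real regional output 2020 = 4521.8/1.024 = 4415.82.
Change = 4415.82/4333.73 − 1 = 0.0189.

1.89%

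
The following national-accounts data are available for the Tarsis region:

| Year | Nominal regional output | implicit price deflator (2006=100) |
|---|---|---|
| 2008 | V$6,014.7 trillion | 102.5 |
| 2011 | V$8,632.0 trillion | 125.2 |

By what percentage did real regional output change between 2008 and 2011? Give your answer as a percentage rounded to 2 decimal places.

Real regional output 2008 = 6014.7 / 1.025 = 5868.00.
Real regional output 2011 = 8632.0 / 1.252 = 6894.57.
Real growth = 6894.57 / 5868.00 − 1 = 0.1749.

17.49%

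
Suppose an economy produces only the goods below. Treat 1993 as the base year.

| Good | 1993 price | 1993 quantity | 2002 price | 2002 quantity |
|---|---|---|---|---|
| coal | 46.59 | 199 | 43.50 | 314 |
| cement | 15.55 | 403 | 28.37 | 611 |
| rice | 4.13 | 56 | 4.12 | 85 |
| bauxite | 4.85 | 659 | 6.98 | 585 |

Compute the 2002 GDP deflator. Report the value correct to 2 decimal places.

Nominal GDP 2002 = 43.50·314 + 28.37·611 + 4.12·85 + 6.98·585 = 35426.57.
Real GDP 2002 (at 1993 prices) = 46.59·314 + 15.55·611 + 4.13·85 + 4.85·585 = 27318.61.
Deflator = Nominal/Real × 100 = 35426.57/27318.61 × 100 = 129.679.

129.68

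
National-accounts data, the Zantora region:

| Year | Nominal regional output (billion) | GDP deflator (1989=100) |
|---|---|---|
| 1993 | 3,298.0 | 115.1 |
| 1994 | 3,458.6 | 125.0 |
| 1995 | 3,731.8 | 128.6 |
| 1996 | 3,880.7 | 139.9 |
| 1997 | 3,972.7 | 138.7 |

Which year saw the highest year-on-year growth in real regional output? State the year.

1995

1994: real = 3458.6/1.250 = 2766.88; growth vs 1993 (2865.33) = -3.44%.
1995: real = 3731.8/1.286 = 2901.87; growth vs 1994 (2766.88) = 4.88%.
1996: real = 3880.7/1.399 = 2773.91; growth vs 1995 (2901.87) = -4.41%.
1997: real = 3972.7/1.387 = 2864.24; growth vs 1996 (2773.91) = 3.26%.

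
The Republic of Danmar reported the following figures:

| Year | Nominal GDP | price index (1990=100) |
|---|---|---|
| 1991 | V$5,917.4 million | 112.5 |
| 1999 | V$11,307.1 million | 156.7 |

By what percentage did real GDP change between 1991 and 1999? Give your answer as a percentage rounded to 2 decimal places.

Real GDP 1991 = 5917.4 / 1.125 = 5259.91.
Real GDP 1999 = 11307.1 / 1.567 = 7215.76.
Real growth = 7215.76 / 5259.91 − 1 = 0.3718.

37.18%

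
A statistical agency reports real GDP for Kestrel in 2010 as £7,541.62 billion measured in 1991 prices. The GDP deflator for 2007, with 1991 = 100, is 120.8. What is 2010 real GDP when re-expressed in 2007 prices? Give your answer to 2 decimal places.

£9,110.28 billion

Real GDP in 2007 prices = Real GDP in 1991 prices × (P_2007/P_1991) = 7541.62 × 1.208 = 9110.28.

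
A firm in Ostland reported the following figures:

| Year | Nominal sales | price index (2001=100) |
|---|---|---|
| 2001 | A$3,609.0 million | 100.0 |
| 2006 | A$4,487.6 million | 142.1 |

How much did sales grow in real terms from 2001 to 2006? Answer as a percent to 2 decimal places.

-12.49%

Deflate each year: 2001 → 3609.0/1.000 = 3609.00; 2006 → 4487.6/1.421 = 3158.06.
So real sales changed by 3158.06/3609.00 − 1 = -0.1249, i.e. -12.49%.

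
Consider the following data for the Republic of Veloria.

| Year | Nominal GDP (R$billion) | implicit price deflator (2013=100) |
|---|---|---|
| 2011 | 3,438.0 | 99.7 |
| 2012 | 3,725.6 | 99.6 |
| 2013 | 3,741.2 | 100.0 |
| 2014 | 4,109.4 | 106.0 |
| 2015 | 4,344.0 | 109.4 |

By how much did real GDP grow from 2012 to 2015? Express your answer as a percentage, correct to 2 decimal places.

6.15%

Real GDP 2012 = 3725.6/0.996 = 3740.56.
Real GDP 2015 = 4344.0/1.094 = 3970.75.
Change = 3970.75/3740.56 − 1 = 0.0615.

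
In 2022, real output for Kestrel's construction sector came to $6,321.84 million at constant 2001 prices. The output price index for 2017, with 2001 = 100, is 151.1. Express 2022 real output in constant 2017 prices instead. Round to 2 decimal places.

Real output in 2017 prices = Real output in 2001 prices × (P_2017/P_2001) = 6321.84 × 1.511 = 9552.30.

$9,552.30 million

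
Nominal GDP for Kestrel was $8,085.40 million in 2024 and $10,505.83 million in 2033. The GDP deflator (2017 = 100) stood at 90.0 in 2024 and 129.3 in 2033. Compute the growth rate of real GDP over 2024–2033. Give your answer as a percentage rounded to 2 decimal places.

-9.56%

Deflate each year: 2024 → 8085.40/0.900 = 8983.78; 2033 → 10505.83/1.293 = 8125.16.
So real GDP changed by 8125.16/8983.78 − 1 = -0.0956, i.e. -9.56%.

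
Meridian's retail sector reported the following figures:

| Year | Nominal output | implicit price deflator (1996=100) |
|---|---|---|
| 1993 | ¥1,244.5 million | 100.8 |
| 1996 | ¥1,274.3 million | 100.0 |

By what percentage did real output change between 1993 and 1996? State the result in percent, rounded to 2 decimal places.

Real output 1993 = 1244.5 / 1.008 = 1234.62.
Real output 1996 = 1274.3 / 1.000 = 1274.30.
Real growth = 1274.30 / 1234.62 − 1 = 0.0321.

3.21%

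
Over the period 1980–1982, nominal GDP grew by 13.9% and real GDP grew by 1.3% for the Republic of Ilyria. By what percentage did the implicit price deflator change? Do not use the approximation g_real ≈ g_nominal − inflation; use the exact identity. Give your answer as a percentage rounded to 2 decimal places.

(1 + g_nom) = (1 + g_real)(1 + π), so π = 1.1390 / 1.0130 − 1 = 0.12438.

12.44%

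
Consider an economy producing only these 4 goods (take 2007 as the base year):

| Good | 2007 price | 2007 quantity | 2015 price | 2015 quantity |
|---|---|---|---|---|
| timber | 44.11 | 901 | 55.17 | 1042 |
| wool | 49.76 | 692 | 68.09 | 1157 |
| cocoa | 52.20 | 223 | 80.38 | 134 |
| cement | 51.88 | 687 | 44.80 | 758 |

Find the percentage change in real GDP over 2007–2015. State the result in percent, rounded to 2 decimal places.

Real GDP 2007 = Nominal GDP 2007 = 44.11·901 + 49.76·692 + 52.20·223 + 51.88·687 = 121459.19.
Real GDP 2015 (at 2007 prices) = 44.11·1042 + 49.76·1157 + 52.20·134 + 51.88·758 = 149854.78.
Real growth = 149854.78/121459.19 − 1 = 0.2338.

23.38%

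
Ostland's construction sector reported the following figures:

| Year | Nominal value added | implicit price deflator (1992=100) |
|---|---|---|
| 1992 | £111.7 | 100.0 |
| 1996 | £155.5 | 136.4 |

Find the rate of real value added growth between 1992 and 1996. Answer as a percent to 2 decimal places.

Real value added 1992 = 111.7 / 1.000 = 111.70.
Real value added 1996 = 155.5 / 1.364 = 114.00.
Real growth = 114.00 / 111.70 − 1 = 0.0206.

2.06%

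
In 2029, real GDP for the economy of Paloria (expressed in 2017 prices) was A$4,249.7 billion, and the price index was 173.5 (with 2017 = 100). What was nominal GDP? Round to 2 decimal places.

Nominal GDP = Real × (price index/100) = 4249.7 × 1.735 = 7373.23.

A$7,373.23 billion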